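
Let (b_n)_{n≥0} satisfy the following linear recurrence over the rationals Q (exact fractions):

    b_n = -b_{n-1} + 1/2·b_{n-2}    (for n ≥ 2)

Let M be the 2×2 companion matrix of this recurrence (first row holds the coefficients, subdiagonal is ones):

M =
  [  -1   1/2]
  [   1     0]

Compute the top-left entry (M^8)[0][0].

153/16

(M^8)[0][0] is the top entry after applying M 8 times to the unit state (1, 0). Equivalently it is h_{9} for the auxiliary sequence (h_n) obeying the same recurrence with h_1 = 1 and h_i = 0 for 0 ≤ i < 1:
h_2 = -1·1 + 1/2·0 = -1
h_3 = -1·-1 + 1/2·1 = 3/2
h_4 = -1·3/2 + 1/2·-1 = -2
h_5 = -1·-2 + 1/2·3/2 = 11/4
h_6 = -1·11/4 + 1/2·-2 = -15/4
h_7 = -1·-15/4 + 1/2·11/4 = 41/8
h_8 = -1·41/8 + 1/2·-15/4 = -7
h_9 = -1·-7 + 1/2·41/8 = 153/16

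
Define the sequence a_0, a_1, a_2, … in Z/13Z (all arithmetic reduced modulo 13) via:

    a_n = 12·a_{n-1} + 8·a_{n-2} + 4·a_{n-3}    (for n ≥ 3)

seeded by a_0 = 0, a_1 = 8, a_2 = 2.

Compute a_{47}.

a_3 = 12·2 + 8·8 + 4·0 = 10
a_4 = 12·10 + 8·2 + 4·8 = 12
a_5 = 12·12 + 8·10 + 4·2 = 11
a_6 = 12·11 + 8·12 + 4·10 = 8
a_7 = 12·8 + 8·11 + 4·12 = 11
a_8 = 12·11 + 8·8 + 4·11 = 6
a_9 = 12·6 + 8·11 + 4·8 = 10
a_10 = 12·10 + 8·6 + 4·11 = 4
a_11 = 12·4 + 8·10 + 4·6 = 9
a_12 = 12·9 + 8·4 + 4·10 = 11
a_13 = 12·11 + 8·9 + 4·4 = 12
a_14 = 12·12 + 8·11 + 4·9 = 8
a_15 = 12·8 + 8·12 + 4·11 = 2
a_16 = 12·2 + 8·8 + 4·12 = 6
a_17 = 12·6 + 8·2 + 4·8 = 3
a_18 = 12·3 + 8·6 + 4·2 = 1
a_19 = 12·1 + 8·3 + 4·6 = 8
a_20 = 12·8 + 8·1 + 4·3 = 12
a_21 = 12·12 + 8·8 + 4·1 = 4
a_22 = 12·4 + 8·12 + 4·8 = 7
a_23 = 12·7 + 8·4 + 4·12 = 8
a_24 = 12·8 + 8·7 + 4·4 = 12
a_25 = 12·12 + 8·8 + 4·7 = 2
a_26 = 12·2 + 8·12 + 4·8 = 9
a_27 = 12·9 + 8·2 + 4·12 = 3
a_28 = 12·3 + 8·9 + 4·2 = 12
a_29 = 12·12 + 8·3 + 4·9 = 9
a_30 = 12·9 + 8·12 + 4·3 = 8
a_31 = 12·8 + 8·9 + 4·12 = 8
a_32 = 12·8 + 8·8 + 4·9 = 1
a_33 = 12·1 + 8·8 + 4·8 = 4
a_34 = 12·4 + 8·1 + 4·8 = 10
a_35 = 12·10 + 8·4 + 4·1 = 0
a_36 = 12·0 + 8·10 + 4·4 = 5
a_37 = 12·5 + 8·0 + 4·10 = 9
a_38 = 12·9 + 8·5 + 4·0 = 5
a_39 = 12·5 + 8·9 + 4·5 = 9
a_40 = 12·9 + 8·5 + 4·9 = 2
a_41 = 12·2 + 8·9 + 4·5 = 12
a_42 = 12·12 + 8·2 + 4·9 = 1
a_43 = 12·1 + 8·12 + 4·2 = 12
a_44 = 12·12 + 8·1 + 4·12 = 5
a_45 = 12·5 + 8·12 + 4·1 = 4
a_46 = 12·4 + 8·5 + 4·12 = 6
a_47 = 12·6 + 8·4 + 4·5 = 7

7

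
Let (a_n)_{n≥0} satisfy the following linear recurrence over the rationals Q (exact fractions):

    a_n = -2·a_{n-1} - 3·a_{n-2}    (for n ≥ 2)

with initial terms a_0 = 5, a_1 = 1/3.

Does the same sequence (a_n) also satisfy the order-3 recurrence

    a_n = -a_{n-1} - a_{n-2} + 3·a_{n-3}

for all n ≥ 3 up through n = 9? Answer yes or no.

yes

Terms a_0..a_9: 5, 1/3, -47/3, 91/3, -41/3, -191/3, 505/3, -437/3, -641/3, 2593/3
n=3: candidate gives 91/3, actual a_3 = 91/3 ✓
n=4: candidate gives -41/3, actual a_4 = -41/3 ✓
n=5: candidate gives -191/3, actual a_5 = -191/3 ✓
n=6: candidate gives 505/3, actual a_6 = 505/3 ✓
n=7: candidate gives -437/3, actual a_7 = -437/3 ✓
n=8: candidate gives -641/3, actual a_8 = -641/3 ✓
n=9: candidate gives 2593/3, actual a_9 = 2593/3 ✓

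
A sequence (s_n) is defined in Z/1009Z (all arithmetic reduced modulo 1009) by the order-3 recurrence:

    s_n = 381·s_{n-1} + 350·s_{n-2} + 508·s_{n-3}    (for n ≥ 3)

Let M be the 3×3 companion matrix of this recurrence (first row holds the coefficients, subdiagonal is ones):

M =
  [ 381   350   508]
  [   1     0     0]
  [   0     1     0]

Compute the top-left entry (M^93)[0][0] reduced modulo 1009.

301

(M^93)[0][0] is the top entry after applying M 93 times to the unit state (1, 0, 0). Equivalently it is h_{95} for the auxiliary sequence (h_n) obeying the same recurrence with h_2 = 1 and h_i = 0 for 0 ≤ i < 2:
h_3 = 381·1 + 350·0 + 508·0 = 381
h_4 = 381·381 + 350·1 + 508·0 = 215
h_5 = 381·215 + 350·381 + 508·1 = 856
h_6 = 381·856 + 350·215 + 508·381 = 633
h_7 = 381·633 + 350·856 + 508·215 = 197
h_8 = 381·197 + 350·633 + 508·856 = 939
h_9 = 381·939 + 350·197 + 508·633 = 604
h_10 = 381·604 + 350·939 + 508·197 = 982
h_11 = 381·982 + 350·604 + 508·939 = 77
h_12 = 381·77 + 350·982 + 508·604 = 812
h_13 = 381·812 + 350·77 + 508·982 = 735
h_14 = 381·735 + 350·812 + 508·77 = 978
h_15 = 381·978 + 350·735 + 508·812 = 67
h_16 = 381·67 + 350·978 + 508·735 = 601
h_17 = 381·601 + 350·67 + 508·978 = 577
h_18 = 381·577 + 350·601 + 508·67 = 83
h_19 = 381·83 + 350·577 + 508·601 = 75
h_20 = 381·75 + 350·83 + 508·577 = 618
h_21 = 381·618 + 350·75 + 508·83 = 163
h_22 = 381·163 + 350·618 + 508·75 = 686
h_23 = 381·686 + 350·163 + 508·618 = 726
h_24 = 381·726 + 350·686 + 508·163 = 164
h_25 = 381·164 + 350·726 + 508·686 = 141
h_26 = 381·141 + 350·164 + 508·726 = 654
h_27 = 381·654 + 350·141 + 508·164 = 434
h_28 = 381·434 + 350·654 + 508·141 = 733
h_29 = 381·733 + 350·434 + 508·654 = 601
h_30 = 381·601 + 350·733 + 508·434 = 712
h_31 = 381·712 + 350·601 + 508·733 = 372
h_32 = 381·372 + 350·712 + 508·601 = 30
h_33 = 381·30 + 350·372 + 508·712 = 844
h_34 = 381·844 + 350·30 + 508·372 = 396
h_35 = 381·396 + 350·844 + 508·30 = 403
h_36 = 381·403 + 350·396 + 508·844 = 469
h_37 = 381·469 + 350·403 + 508·396 = 263
h_38 = 381·263 + 350·469 + 508·403 = 901
h_39 = 381·901 + 350·263 + 508·469 = 580
h_40 = 381·580 + 350·901 + 508·263 = 967
h_41 = 381·967 + 350·580 + 508·901 = 964
h_42 = 381·964 + 350·967 + 508·580 = 455
h_43 = 381·455 + 350·964 + 508·967 = 54
h_44 = 381·54 + 350·455 + 508·964 = 569
h_45 = 381·569 + 350·54 + 508·455 = 671
h_46 = 381·671 + 350·569 + 508·54 = 940
h_47 = 381·940 + 350·671 + 508·569 = 176
h_48 = 381·176 + 350·940 + 508·671 = 354
h_49 = 381·354 + 350·176 + 508·940 = 991
h_50 = 381·991 + 350·354 + 508·176 = 614
h_51 = 381·614 + 350·991 + 508·354 = 839
h_52 = 381·839 + 350·614 + 508·991 = 735
h_53 = 381·735 + 350·839 + 508·614 = 704
h_54 = 381·704 + 350·735 + 508·839 = 199
h_55 = 381·199 + 350·704 + 508·735 = 398
h_56 = 381·398 + 350·199 + 508·704 = 763
h_57 = 381·763 + 350·398 + 508·199 = 361
h_58 = 381·361 + 350·763 + 508·398 = 366
h_59 = 381·366 + 350·361 + 508·763 = 577
h_60 = 381·577 + 350·366 + 508·361 = 591
h_61 = 381·591 + 350·577 + 508·366 = 586
h_62 = 381·586 + 350·591 + 508·577 = 788
h_63 = 381·788 + 350·586 + 508·591 = 374
h_64 = 381·374 + 350·788 + 508·586 = 601
h_65 = 381·601 + 350·374 + 508·788 = 408
h_66 = 381·408 + 350·601 + 508·374 = 840
h_67 = 381·840 + 350·408 + 508·601 = 299
h_68 = 381·299 + 350·840 + 508·408 = 702
h_69 = 381·702 + 350·299 + 508·840 = 713
h_70 = 381·713 + 350·702 + 508·299 = 278
h_71 = 381·278 + 350·713 + 508·702 = 739
h_72 = 381·739 + 350·278 + 508·713 = 457
h_73 = 381·457 + 350·739 + 508·278 = 879
h_74 = 381·879 + 350·457 + 508·739 = 503
h_75 = 381·503 + 350·879 + 508·457 = 933
h_76 = 381·933 + 350·503 + 508·879 = 334
h_77 = 381·334 + 350·933 + 508·503 = 1
h_78 = 381·1 + 350·334 + 508·933 = 980
h_79 = 381·980 + 350·1 + 508·334 = 560
h_80 = 381·560 + 350·980 + 508·1 = 909
h_81 = 381·909 + 350·560 + 508·980 = 899
h_82 = 381·899 + 350·909 + 508·560 = 725
h_83 = 381·725 + 350·899 + 508·909 = 260
h_84 = 381·260 + 350·725 + 508·899 = 284
h_85 = 381·284 + 350·260 + 508·725 = 446
h_86 = 381·446 + 350·284 + 508·260 = 833
h_87 = 381·833 + 350·446 + 508·284 = 237
h_88 = 381·237 + 350·833 + 508·446 = 997
h_89 = 381·997 + 350·237 + 508·833 = 69
h_90 = 381·69 + 350·997 + 508·237 = 216
h_91 = 381·216 + 350·69 + 508·997 = 459
h_92 = 381·459 + 350·216 + 508·69 = 993
h_93 = 381·993 + 350·459 + 508·216 = 933
h_94 = 381·933 + 350·993 + 508·459 = 852
h_95 = 381·852 + 350·933 + 508·993 = 301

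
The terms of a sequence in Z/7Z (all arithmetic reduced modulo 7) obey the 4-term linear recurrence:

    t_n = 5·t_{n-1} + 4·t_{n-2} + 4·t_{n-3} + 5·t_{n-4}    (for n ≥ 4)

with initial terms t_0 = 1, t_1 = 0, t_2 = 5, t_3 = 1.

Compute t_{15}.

2

t_4 = 5·1 + 4·5 + 4·0 + 5·1 = 2
t_5 = 5·2 + 4·1 + 4·5 + 5·0 = 6
t_6 = 5·6 + 4·2 + 4·1 + 5·5 = 4
t_7 = 5·4 + 4·6 + 4·2 + 5·1 = 1
t_8 = 5·1 + 4·4 + 4·6 + 5·2 = 6
t_9 = 5·6 + 4·1 + 4·4 + 5·6 = 3
t_10 = 5·3 + 4·6 + 4·1 + 5·4 = 0
t_11 = 5·0 + 4·3 + 4·6 + 5·1 = 6
t_12 = 5·6 + 4·0 + 4·3 + 5·6 = 2
t_13 = 5·2 + 4·6 + 4·0 + 5·3 = 0
t_14 = 5·0 + 4·2 + 4·6 + 5·0 = 4
t_15 = 5·4 + 4·0 + 4·2 + 5·6 = 2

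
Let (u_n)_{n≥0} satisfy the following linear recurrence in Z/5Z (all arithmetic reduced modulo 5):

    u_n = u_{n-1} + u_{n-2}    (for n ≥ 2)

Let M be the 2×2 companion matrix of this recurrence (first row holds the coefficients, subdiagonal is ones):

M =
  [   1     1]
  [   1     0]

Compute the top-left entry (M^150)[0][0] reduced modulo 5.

4

(M^150)[0][0] is the top entry after applying M 150 times to the unit state (1, 0). Equivalently it is h_{151} for the auxiliary sequence (h_n) obeying the same recurrence with h_1 = 1 and h_i = 0 for 0 ≤ i < 1:
h_2 = 1·1 + 1·0 = 1
h_3 = 1·1 + 1·1 = 2
h_4 = 1·2 + 1·1 = 3
h_5 = 1·3 + 1·2 = 0
h_6 = 1·0 + 1·3 = 3
h_7 = 1·3 + 1·0 = 3
h_8 = 1·3 + 1·3 = 1
h_9 = 1·1 + 1·3 = 4
h_10 = 1·4 + 1·1 = 0
h_11 = 1·0 + 1·4 = 4
h_12 = 1·4 + 1·0 = 4
h_13 = 1·4 + 1·4 = 3
h_14 = 1·3 + 1·4 = 2
h_15 = 1·2 + 1·3 = 0
h_16 = 1·0 + 1·2 = 2
h_17 = 1·2 + 1·0 = 2
h_18 = 1·2 + 1·2 = 4
h_19 = 1·4 + 1·2 = 1
h_20 = 1·1 + 1·4 = 0
h_21 = 1·0 + 1·1 = 1
(h_20, h_21) = (0, 1) = (h_0, h_1), so the sequence has period 20.
151 ≡ 11 (mod 20), hence h_151 = h_11 = 4.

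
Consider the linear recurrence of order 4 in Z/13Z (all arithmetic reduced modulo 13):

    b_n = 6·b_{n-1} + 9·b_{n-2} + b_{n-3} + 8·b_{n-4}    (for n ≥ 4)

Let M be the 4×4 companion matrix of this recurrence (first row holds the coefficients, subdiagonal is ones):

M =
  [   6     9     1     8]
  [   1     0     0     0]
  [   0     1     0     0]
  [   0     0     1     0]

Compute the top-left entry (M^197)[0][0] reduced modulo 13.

10

(M^197)[0][0] is the top entry after applying M 197 times to the unit state (1, 0, 0, 0). Equivalently it is h_{200} for the auxiliary sequence (h_n) obeying the same recurrence with h_3 = 1 and h_i = 0 for 0 ≤ i < 3:
h_4 = 6·1 + 9·0 + 1·0 + 8·0 = 6
h_5 = 6·6 + 9·1 + 1·0 + 8·0 = 6
h_6 = 6·6 + 9·6 + 1·1 + 8·0 = 0
h_7 = 6·0 + 9·6 + 1·6 + 8·1 = 3
h_8 = 6·3 + 9·0 + 1·6 + 8·6 = 7
h_9 = 6·7 + 9·3 + 1·0 + 8·6 = 0
Continuing the recurrence:
  h_10 = 1;  h_11 = 11;  h_12 = 1;  h_13 = 2;  h_14 = 1;  h_15 = 9
  h_16 = 8;  h_17 = 3;  h_18 = 3;  h_19 = 8;  h_20 = 12;  h_21 = 2
  h_22 = 9;  h_23 = 5;  h_24 = 1;  h_25 = 11;  h_26 = 9;  h_27 = 12
  h_28 = 3;  h_29 = 2;  h_30 = 6;  h_31 = 10;  h_32 = 10;  h_33 = 3
  h_34 = 10;  h_35 = 8;  h_36 = 0;  h_37 = 2;  h_38 = 9;  h_39 = 6
  h_40 = 2;  h_41 = 0;  h_42 = 5;  h_43 = 2;  h_44 = 8;  h_45 = 6
  h_46 = 7;  h_47 = 3;  h_48 = 8;  h_49 = 0;  h_50 = 1;  h_51 = 12
  h_52 = 2;  h_53 = 4;  h_54 = 10;  h_55 = 12;  h_56 = 0;  h_57 = 7
  h_58 = 4;  h_59 = 1;  h_60 = 10;  h_61 = 12;  h_62 = 0;  h_63 = 9
  h_64 = 3;  h_65 = 0;  h_66 = 10;  h_67 = 5;  h_68 = 1;  h_69 = 9
  h_70 = 5;  h_71 = 9;  h_72 = 12;  h_73 = 9;  h_74 = 3;  h_75 = 1
  h_76 = 8;  h_77 = 2;  h_78 = 5;  h_79 = 12;  h_80 = 1;  h_81 = 5
  h_82 = 0;  h_83 = 12;  h_84 = 7;  h_85 = 8;  h_86 = 6;  h_87 = 3
  h_88 = 6;  h_89 = 3;  h_90 = 6;  h_91 = 2;  h_92 = 0;  h_93 = 9
  h_94 = 0;  h_95 = 6;  h_96 = 6;  h_97 = 6;  h_98 = 5;  h_99 = 8
  h_100 = 4;  h_101 = 6;  h_102 = 3;  h_103 = 10;  h_104 = 8;  h_105 = 7
  h_106 = 5;  h_107 = 12;  h_108 = 6;  h_109 = 10;  h_110 = 10;  h_111 = 5
  h_112 = 9;  h_113 = 7;  h_114 = 0;  h_115 = 8;  h_116 = 10;  h_117 = 6
  h_118 = 4;  h_119 = 9;  h_120 = 7;  h_121 = 6;  h_122 = 10;  h_123 = 11
  h_124 = 10;  h_125 = 9;  h_126 = 1;  h_127 = 3;  h_128 = 12;  h_129 = 3
  h_130 = 7;  h_131 = 1;  h_132 = 12;  h_133 = 8;  h_134 = 5;  h_135 = 5
  h_136 = 10;  h_137 = 5;  h_138 = 9;  h_139 = 6;  h_140 = 7;  h_141 = 2
  h_142 = 10;  h_143 = 3;  h_144 = 10;  h_145 = 9;  h_146 = 6;  h_147 = 8
  h_148 = 9;  h_149 = 9;  h_150 = 9;  h_151 = 0;  h_152 = 6;  h_153 = 0
  h_154 = 9;  h_155 = 8;  h_156 = 8;  h_157 = 12;  h_158 = 3;  h_159 = 3
  h_160 = 4;  h_161 = 7;  h_162 = 1;  h_163 = 6;  h_164 = 6;  h_165 = 4
  h_166 = 1;  h_167 = 5;  h_168 = 0;  h_169 = 0;  h_170 = 0;  h_171 = 1
  h_172 = 6;  h_173 = 6;  h_174 = 0;  h_175 = 3;  h_176 = 7;  h_177 = 0
  h_178 = 1;  h_179 = 11;  h_180 = 1;  h_181 = 2;  h_182 = 1;  h_183 = 9
  h_184 = 8;  h_185 = 3;  h_186 = 3;  h_187 = 8;  h_188 = 12;  h_189 = 2
  h_190 = 9;  h_191 = 5;  h_192 = 1;  h_193 = 11;  h_194 = 9;  h_195 = 12
  h_196 = 3;  h_197 = 2;  h_198 = 6
h_199 = 6·6 + 9·2 + 1·3 + 8·12 = 10
h_200 = 6·10 + 9·6 + 1·2 + 8·3 = 10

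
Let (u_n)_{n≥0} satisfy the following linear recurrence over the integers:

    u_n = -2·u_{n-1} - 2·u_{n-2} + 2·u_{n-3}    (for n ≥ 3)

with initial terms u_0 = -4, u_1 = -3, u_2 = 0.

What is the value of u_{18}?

23936

u_3 = -2·0 + -2·-3 + 2·-4 = -2
u_4 = -2·-2 + -2·0 + 2·-3 = -2
u_5 = -2·-2 + -2·-2 + 2·0 = 8
u_6 = -2·8 + -2·-2 + 2·-2 = -16
u_7 = -2·-16 + -2·8 + 2·-2 = 12
u_8 = -2·12 + -2·-16 + 2·8 = 24
u_9 = -2·24 + -2·12 + 2·-16 = -104
u_10 = -2·-104 + -2·24 + 2·12 = 184
u_11 = -2·184 + -2·-104 + 2·24 = -112
u_12 = -2·-112 + -2·184 + 2·-104 = -352
u_13 = -2·-352 + -2·-112 + 2·184 = 1296
u_14 = -2·1296 + -2·-352 + 2·-112 = -2112
u_15 = -2·-2112 + -2·1296 + 2·-352 = 928
u_16 = -2·928 + -2·-2112 + 2·1296 = 4960
u_17 = -2·4960 + -2·928 + 2·-2112 = -16000
u_18 = -2·-16000 + -2·4960 + 2·928 = 23936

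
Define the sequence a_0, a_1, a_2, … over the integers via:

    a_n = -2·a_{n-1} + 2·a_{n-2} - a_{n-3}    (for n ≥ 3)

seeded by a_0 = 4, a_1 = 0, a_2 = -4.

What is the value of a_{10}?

a_3 = -2·-4 + 2·0 + -1·4 = 4
a_4 = -2·4 + 2·-4 + -1·0 = -16
a_5 = -2·-16 + 2·4 + -1·-4 = 44
a_6 = -2·44 + 2·-16 + -1·4 = -124
a_7 = -2·-124 + 2·44 + -1·-16 = 352
a_8 = -2·352 + 2·-124 + -1·44 = -996
a_9 = -2·-996 + 2·352 + -1·-124 = 2820
a_10 = -2·2820 + 2·-996 + -1·352 = -7984

-7984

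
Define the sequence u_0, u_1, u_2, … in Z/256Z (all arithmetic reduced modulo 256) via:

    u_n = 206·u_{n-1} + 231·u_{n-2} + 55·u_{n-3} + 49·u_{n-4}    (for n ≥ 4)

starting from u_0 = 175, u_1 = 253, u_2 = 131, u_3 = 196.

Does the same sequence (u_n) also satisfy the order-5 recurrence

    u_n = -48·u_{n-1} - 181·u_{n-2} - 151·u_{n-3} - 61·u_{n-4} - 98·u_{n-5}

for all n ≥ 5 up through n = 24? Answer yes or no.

Terms u_0..u_24: 175, 253, 131, 196, 199, 144, 160, 245, 141, 121, 220, 103, 98, 58, 87, 29, 15, 8, 219, 56, 68, 213, 181, 45, 80
n=5: candidate gives 144, actual u_5 = 144 ✓
n=6: candidate gives 160, actual u_6 = 160 ✓
n=7: candidate gives 245, actual u_7 = 245 ✓
n=8: candidate gives 141, actual u_8 = 141 ✓
n=9: candidate gives 121, actual u_9 = 121 ✓
n=10: candidate gives 220, actual u_10 = 220 ✓
n=11: candidate gives 103, actual u_11 = 103 ✓
n=12: candidate gives 98, actual u_12 = 98 ✓
n=13: candidate gives 58, actual u_13 = 58 ✓
n=14: candidate gives 87, actual u_14 = 87 ✓
n=15: candidate gives 29, actual u_15 = 29 ✓
n=16: candidate gives 15, actual u_16 = 15 ✓
n=17: candidate gives 8, actual u_17 = 8 ✓
n=18: candidate gives 219, actual u_18 = 219 ✓
n=19: candidate gives 56, actual u_19 = 56 ✓
n=20: candidate gives 68, actual u_20 = 68 ✓
n=21: candidate gives 213, actual u_21 = 213 ✓
n=22: candidate gives 181, actual u_22 = 181 ✓
n=23: candidate gives 45, actual u_23 = 45 ✓
n=24: candidate gives 80, actual u_24 = 80 ✓

yes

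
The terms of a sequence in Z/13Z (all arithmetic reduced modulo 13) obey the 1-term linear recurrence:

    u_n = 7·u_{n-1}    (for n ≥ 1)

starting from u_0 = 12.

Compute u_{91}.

7

u_1 = 7·12 = 6
u_2 = 7·6 = 3
u_3 = 7·3 = 8
u_4 = 7·8 = 4
u_5 = 7·4 = 2
u_6 = 7·2 = 1
u_7 = 7·1 = 7
u_8 = 7·7 = 10
u_9 = 7·10 = 5
u_10 = 7·5 = 9
u_11 = 7·9 = 11
u_12 = 7·11 = 12
(u_12) = (12) = (u_0), so the sequence has period 12.
91 ≡ 7 (mod 12), hence u_91 = u_7 = 7.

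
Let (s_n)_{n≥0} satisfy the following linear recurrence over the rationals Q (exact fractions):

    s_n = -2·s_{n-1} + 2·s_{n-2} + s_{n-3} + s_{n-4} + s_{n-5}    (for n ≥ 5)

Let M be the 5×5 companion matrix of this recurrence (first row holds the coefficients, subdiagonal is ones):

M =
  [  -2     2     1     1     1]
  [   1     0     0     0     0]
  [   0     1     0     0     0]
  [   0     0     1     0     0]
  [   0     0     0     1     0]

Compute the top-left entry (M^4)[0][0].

41

(M^4)[0][0] is the top entry after applying M 4 times to the unit state (1, 0, 0, 0, 0). Equivalently it is h_{8} for the auxiliary sequence (h_n) obeying the same recurrence with h_4 = 1 and h_i = 0 for 0 ≤ i < 4:
h_5 = -2·1 + 2·0 + 1·0 + 1·0 + 1·0 = -2
h_6 = -2·-2 + 2·1 + 1·0 + 1·0 + 1·0 = 6
h_7 = -2·6 + 2·-2 + 1·1 + 1·0 + 1·0 = -15
h_8 = -2·-15 + 2·6 + 1·-2 + 1·1 + 1·0 = 41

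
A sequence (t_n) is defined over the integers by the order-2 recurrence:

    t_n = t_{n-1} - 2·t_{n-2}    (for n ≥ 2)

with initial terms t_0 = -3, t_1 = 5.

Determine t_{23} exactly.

t_2 = 1·5 + -2·-3 = 11
t_3 = 1·11 + -2·5 = 1
t_4 = 1·1 + -2·11 = -21
t_5 = 1·-21 + -2·1 = -23
t_6 = 1·-23 + -2·-21 = 19
t_7 = 1·19 + -2·-23 = 65
t_8 = 1·65 + -2·19 = 27
t_9 = 1·27 + -2·65 = -103
t_10 = 1·-103 + -2·27 = -157
t_11 = 1·-157 + -2·-103 = 49
t_12 = 1·49 + -2·-157 = 363
t_13 = 1·363 + -2·49 = 265
t_14 = 1·265 + -2·363 = -461
t_15 = 1·-461 + -2·265 = -991
t_16 = 1·-991 + -2·-461 = -69
t_17 = 1·-69 + -2·-991 = 1913
t_18 = 1·1913 + -2·-69 = 2051
t_19 = 1·2051 + -2·1913 = -1775
t_20 = 1·-1775 + -2·2051 = -5877
t_21 = 1·-5877 + -2·-1775 = -2327
t_22 = 1·-2327 + -2·-5877 = 9427
t_23 = 1·9427 + -2·-2327 = 14081

14081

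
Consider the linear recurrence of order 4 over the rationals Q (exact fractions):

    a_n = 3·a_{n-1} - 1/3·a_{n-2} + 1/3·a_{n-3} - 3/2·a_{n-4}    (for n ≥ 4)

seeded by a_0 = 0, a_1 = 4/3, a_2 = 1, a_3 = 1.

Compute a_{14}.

a_4 = 3·1 + -1/3·1 + 1/3·4/3 + -3/2·0 = 28/9
a_5 = 3·28/9 + -1/3·1 + 1/3·1 + -3/2·4/3 = 22/3
a_6 = 3·22/3 + -1/3·28/9 + 1/3·1 + -3/2·1 = 1069/54
a_7 = 3·1069/54 + -1/3·22/3 + 1/3·28/9 + -3/2·1 = 1525/27
a_8 = 3·1525/27 + -1/3·1069/54 + 1/3·22/3 + -3/2·28/9 = 26021/162
a_9 = 3·26021/162 + -1/3·1525/27 + 1/3·1069/54 + -3/2·22/3 = 37150/81
a_10 = 3·37150/81 + -1/3·26021/162 + 1/3·1525/27 + -3/2·1069/54 = 1274795/972
a_11 = 3·1274795/972 + -1/3·37150/81 + 1/3·26021/162 + -3/2·1525/27 = 405053/108
a_12 = 3·405053/108 + -1/3·1274795/972 + 1/3·37150/81 + -3/2·26021/162 = 31277731/2916
a_13 = 3·31277731/2916 + -1/3·405053/108 + 1/3·1274795/972 + -3/2·37150/81 = 89456411/2916
a_14 = 3·89456411/2916 + -1/3·31277731/2916 + 1/3·405053/108 + -3/2·1274795/972 = 1535113333/17496

1535113333/17496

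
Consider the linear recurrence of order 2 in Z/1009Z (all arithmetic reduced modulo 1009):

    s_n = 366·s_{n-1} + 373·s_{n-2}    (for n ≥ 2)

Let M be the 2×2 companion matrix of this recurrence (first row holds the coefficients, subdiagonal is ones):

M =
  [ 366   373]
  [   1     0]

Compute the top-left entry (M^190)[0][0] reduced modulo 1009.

556

(M^190)[0][0] is the top entry after applying M 190 times to the unit state (1, 0). Equivalently it is h_{191} for the auxiliary sequence (h_n) obeying the same recurrence with h_1 = 1 and h_i = 0 for 0 ≤ i < 1:
h_2 = 366·1 + 373·0 = 366
h_3 = 366·366 + 373·1 = 132
h_4 = 366·132 + 373·366 = 183
h_5 = 366·183 + 373·132 = 179
h_6 = 366·179 + 373·183 = 585
h_7 = 366·585 + 373·179 = 375
Continuing the recurrence:
  h_8 = 287;  h_9 = 739;  h_10 = 159;  h_11 = 871;  h_12 = 727;  h_13 = 700
  h_14 = 673;  h_15 = 900;  h_16 = 254;  h_17 = 848;  h_18 = 501;  h_19 = 215
  h_20 = 196;  h_21 = 581;  h_22 = 207;  h_23 = 874;  h_24 = 558;  h_25 = 505
  h_26 = 463;  h_27 = 637;  h_28 = 223;  h_29 = 375;  h_30 = 467;  h_31 = 25
  h_32 = 712;  h_33 = 514;  h_34 = 659;  h_35 = 55;  h_36 = 570;  h_37 = 92
  h_38 = 86;  h_39 = 207;  h_40 = 886;  h_41 = 914;  h_42 = 71;  h_43 = 641
  h_44 = 767;  h_45 = 180;  h_46 = 839;  h_47 = 884;  h_48 = 821;  h_49 = 602
  h_50 = 876;  h_51 = 302;  h_52 = 383;  h_53 = 574;  h_54 = 802;  h_55 = 107
  h_56 = 293;  h_57 = 844;  h_58 = 467;  h_59 = 405;  h_60 = 550;  h_61 = 224
  h_62 = 578;  h_63 = 472;  h_64 = 890;  h_65 = 323;  h_66 = 174;  h_67 = 525
  h_68 = 766;  h_69 = 942;  h_70 = 874;  h_71 = 265;  h_72 = 221;  h_73 = 129
  h_74 = 495;  h_75 = 244;  h_76 = 500;  h_77 = 573;  h_78 = 690;  h_79 = 111
  h_80 = 341;  h_81 = 733;  h_82 = 952;  h_83 = 297;  h_84 = 667;  h_85 = 744
  h_86 = 451;  h_87 = 636;  h_88 = 426;  h_89 = 643;  h_90 = 726;  h_91 = 46
  h_92 = 69;  h_93 = 34;  h_94 = 848;  h_95 = 170;  h_96 = 149;  h_97 = 900
  h_98 = 548;  h_99 = 489;  h_100 = 967;  h_101 = 540;  h_102 = 354;  h_103 = 32
  h_104 = 476;  h_105 = 496;  h_106 = 889;  h_107 = 837;  h_108 = 251;  h_109 = 467
  h_110 = 187;  h_111 = 473;  h_112 = 709;  h_113 = 35;  h_114 = 801;  h_115 = 494
  h_116 = 302;  h_117 = 166;  h_118 = 863;  h_119 = 410;  h_120 = 756;  h_121 = 801
  h_122 = 24;  h_123 = 821;  h_124 = 684;  h_125 = 618;  h_126 = 27;  h_127 = 254
  h_128 = 117;  h_129 = 340;  h_130 = 587;  h_131 = 620;  h_132 = 902;  h_133 = 388
  h_134 = 188;  h_135 = 633;  h_136 = 111;  h_137 = 269;  h_138 = 615;  h_139 = 529
  h_140 = 238;  h_141 = 896;  h_142 = 1002;  h_143 = 694;  h_144 = 152;  h_145 = 695
  h_146 = 294;  h_147 = 572;  h_148 = 170;  h_149 = 119;  h_150 = 10;  h_151 = 624
  h_152 = 44;  h_153 = 642;  h_154 = 143;  h_155 = 203;  h_156 = 503;  h_157 = 504
  h_158 = 771;  h_159 = 993;  h_160 = 216;  h_161 = 440;  h_162 = 457;  h_163 = 430
  h_164 = 925;  h_165 = 494;  h_166 = 140;  h_167 = 405;  h_168 = 668;  h_169 = 25
  h_170 = 10;  h_171 = 877;  h_172 = 823;  h_173 = 741;  h_174 = 28;  h_175 = 85
  h_176 = 185;  h_177 = 533;  h_178 = 734;  h_179 = 286;  h_180 = 83;  h_181 = 841
  h_182 = 750;  h_183 = 955;  h_184 = 673;  h_185 = 160;  h_186 = 835;  h_187 = 32
  h_188 = 287;  h_189 = 943
h_190 = 366·943 + 373·287 = 157
h_191 = 366·157 + 373·943 = 556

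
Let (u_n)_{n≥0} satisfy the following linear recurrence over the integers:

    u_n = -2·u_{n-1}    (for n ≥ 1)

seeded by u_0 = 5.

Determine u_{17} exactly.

-655360

u_1 = -2·5 = -10
u_2 = -2·-10 = 20
u_3 = -2·20 = -40
u_4 = -2·-40 = 80
u_5 = -2·80 = -160
u_6 = -2·-160 = 320
u_7 = -2·320 = -640
u_8 = -2·-640 = 1280
u_9 = -2·1280 = -2560
u_10 = -2·-2560 = 5120
u_11 = -2·5120 = -10240
u_12 = -2·-10240 = 20480
u_13 = -2·20480 = -40960
u_14 = -2·-40960 = 81920
u_15 = -2·81920 = -163840
u_16 = -2·-163840 = 327680
u_17 = -2·327680 = -655360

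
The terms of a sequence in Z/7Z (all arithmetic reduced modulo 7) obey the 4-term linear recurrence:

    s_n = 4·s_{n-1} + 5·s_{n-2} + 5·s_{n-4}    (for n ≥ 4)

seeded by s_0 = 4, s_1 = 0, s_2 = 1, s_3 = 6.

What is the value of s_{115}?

s_4 = 4·6 + 5·1 + 0·0 + 5·4 = 0
s_5 = 4·0 + 5·6 + 0·1 + 5·0 = 2
s_6 = 4·2 + 5·0 + 0·6 + 5·1 = 6
s_7 = 4·6 + 5·2 + 0·0 + 5·6 = 1
s_8 = 4·1 + 5·6 + 0·2 + 5·0 = 6
s_9 = 4·6 + 5·1 + 0·6 + 5·2 = 4
s_10 = 4·4 + 5·6 + 0·1 + 5·6 = 6
s_11 = 4·6 + 5·4 + 0·6 + 5·1 = 0
s_12 = 4·0 + 5·6 + 0·4 + 5·6 = 4
s_13 = 4·4 + 5·0 + 0·6 + 5·4 = 1
s_14 = 4·1 + 5·4 + 0·0 + 5·6 = 5
s_15 = 4·5 + 5·1 + 0·4 + 5·0 = 4
s_16 = 4·4 + 5·5 + 0·1 + 5·4 = 5
s_17 = 4·5 + 5·4 + 0·5 + 5·1 = 3
s_18 = 4·3 + 5·5 + 0·4 + 5·5 = 6
s_19 = 4·6 + 5·3 + 0·5 + 5·4 = 3
s_20 = 4·3 + 5·6 + 0·3 + 5·5 = 4
s_21 = 4·4 + 5·3 + 0·6 + 5·3 = 4
s_22 = 4·4 + 5·4 + 0·3 + 5·6 = 3
s_23 = 4·3 + 5·4 + 0·4 + 5·3 = 5
s_24 = 4·5 + 5·3 + 0·4 + 5·4 = 6
s_25 = 4·6 + 5·5 + 0·3 + 5·4 = 6
s_26 = 4·6 + 5·6 + 0·5 + 5·3 = 6
s_27 = 4·6 + 5·6 + 0·6 + 5·5 = 2
s_28 = 4·2 + 5·6 + 0·6 + 5·6 = 5
s_29 = 4·5 + 5·2 + 0·6 + 5·6 = 4
s_30 = 4·4 + 5·5 + 0·2 + 5·6 = 1
s_31 = 4·1 + 5·4 + 0·5 + 5·2 = 6
s_32 = 4·6 + 5·1 + 0·4 + 5·5 = 5
s_33 = 4·5 + 5·6 + 0·1 + 5·4 = 0
s_34 = 4·0 + 5·5 + 0·6 + 5·1 = 2
s_35 = 4·2 + 5·0 + 0·5 + 5·6 = 3
s_36 = 4·3 + 5·2 + 0·0 + 5·5 = 5
s_37 = 4·5 + 5·3 + 0·2 + 5·0 = 0
s_38 = 4·0 + 5·5 + 0·3 + 5·2 = 0
s_39 = 4·0 + 5·0 + 0·5 + 5·3 = 1
s_40 = 4·1 + 5·0 + 0·0 + 5·5 = 1
s_41 = 4·1 + 5·1 + 0·0 + 5·0 = 2
s_42 = 4·2 + 5·1 + 0·1 + 5·0 = 6
s_43 = 4·6 + 5·2 + 0·1 + 5·1 = 4
s_44 = 4·4 + 5·6 + 0·2 + 5·1 = 2
s_45 = 4·2 + 5·4 + 0·6 + 5·2 = 3
s_46 = 4·3 + 5·2 + 0·4 + 5·6 = 3
s_47 = 4·3 + 5·3 + 0·2 + 5·4 = 5
s_48 = 4·5 + 5·3 + 0·3 + 5·2 = 3
s_49 = 4·3 + 5·5 + 0·3 + 5·3 = 3
s_50 = 4·3 + 5·3 + 0·5 + 5·3 = 0
s_51 = 4·0 + 5·3 + 0·3 + 5·5 = 5
s_52 = 4·5 + 5·0 + 0·3 + 5·3 = 0
s_53 = 4·0 + 5·5 + 0·0 + 5·3 = 5
s_54 = 4·5 + 5·0 + 0·5 + 5·0 = 6
s_55 = 4·6 + 5·5 + 0·0 + 5·5 = 4
s_56 = 4·4 + 5·6 + 0·5 + 5·0 = 4
s_57 = 4·4 + 5·4 + 0·6 + 5·5 = 5
s_58 = 4·5 + 5·4 + 0·4 + 5·6 = 0
s_59 = 4·0 + 5·5 + 0·4 + 5·4 = 3
s_60 = 4·3 + 5·0 + 0·5 + 5·4 = 4
s_61 = 4·4 + 5·3 + 0·0 + 5·5 = 0
s_62 = 4·0 + 5·4 + 0·3 + 5·0 = 6
s_63 = 4·6 + 5·0 + 0·4 + 5·3 = 4
s_64 = 4·4 + 5·6 + 0·0 + 5·4 = 3
s_65 = 4·3 + 5·4 + 0·6 + 5·0 = 4
s_66 = 4·4 + 5·3 + 0·4 + 5·6 = 5
s_67 = 4·5 + 5·4 + 0·3 + 5·4 = 4
s_68 = 4·4 + 5·5 + 0·4 + 5·3 = 0
s_69 = 4·0 + 5·4 + 0·5 + 5·4 = 5
s_70 = 4·5 + 5·0 + 0·4 + 5·5 = 3
s_71 = 4·3 + 5·5 + 0·0 + 5·4 = 1
s_72 = 4·1 + 5·3 + 0·5 + 5·0 = 5
s_73 = 4·5 + 5·1 + 0·3 + 5·5 = 1
s_74 = 4·1 + 5·5 + 0·1 + 5·3 = 2
s_75 = 4·2 + 5·1 + 0·5 + 5·1 = 4
s_76 = 4·4 + 5·2 + 0·1 + 5·5 = 2
s_77 = 4·2 + 5·4 + 0·2 + 5·1 = 5
s_78 = 4·5 + 5·2 + 0·4 + 5·2 = 5
s_79 = 4·5 + 5·5 + 0·2 + 5·4 = 2
s_80 = 4·2 + 5·5 + 0·5 + 5·2 = 1
s_81 = 4·1 + 5·2 + 0·5 + 5·5 = 4
s_82 = 4·4 + 5·1 + 0·2 + 5·5 = 4
s_83 = 4·4 + 5·4 + 0·1 + 5·2 = 4
s_84 = 4·4 + 5·4 + 0·4 + 5·1 = 6
s_85 = 4·6 + 5·4 + 0·4 + 5·4 = 1
s_86 = 4·1 + 5·6 + 0·4 + 5·4 = 5
s_87 = 4·5 + 5·1 + 0·6 + 5·4 = 3
s_88 = 4·3 + 5·5 + 0·1 + 5·6 = 4
s_89 = 4·4 + 5·3 + 0·5 + 5·1 = 1
s_90 = 4·1 + 5·4 + 0·3 + 5·5 = 0
s_91 = 4·0 + 5·1 + 0·4 + 5·3 = 6
s_92 = 4·6 + 5·0 + 0·1 + 5·4 = 2
s_93 = 4·2 + 5·6 + 0·0 + 5·1 = 1
s_94 = 4·1 + 5·2 + 0·6 + 5·0 = 0
s_95 = 4·0 + 5·1 + 0·2 + 5·6 = 0
s_96 = 4·0 + 5·0 + 0·1 + 5·2 = 3
s_97 = 4·3 + 5·0 + 0·0 + 5·1 = 3
s_98 = 4·3 + 5·3 + 0·0 + 5·0 = 6
s_99 = 4·6 + 5·3 + 0·3 + 5·0 = 4
s_100 = 4·4 + 5·6 + 0·3 + 5·3 = 5
s_101 = 4·5 + 5·4 + 0·6 + 5·3 = 6
s_102 = 4·6 + 5·5 + 0·4 + 5·6 = 2
s_103 = 4·2 + 5·6 + 0·5 + 5·4 = 2
s_104 = 4·2 + 5·2 + 0·6 + 5·5 = 1
s_105 = 4·1 + 5·2 + 0·2 + 5·6 = 2
s_106 = 4·2 + 5·1 + 0·2 + 5·2 = 2
s_107 = 4·2 + 5·2 + 0·1 + 5·2 = 0
s_108 = 4·0 + 5·2 + 0·2 + 5·1 = 1
s_109 = 4·1 + 5·0 + 0·2 + 5·2 = 0
s_110 = 4·0 + 5·1 + 0·0 + 5·2 = 1
s_111 = 4·1 + 5·0 + 0·1 + 5·0 = 4
s_112 = 4·4 + 5·1 + 0·0 + 5·1 = 5
s_113 = 4·5 + 5·4 + 0·1 + 5·0 = 5
s_114 = 4·5 + 5·5 + 0·4 + 5·1 = 1
s_115 = 4·1 + 5·5 + 0·5 + 5·4 = 0

0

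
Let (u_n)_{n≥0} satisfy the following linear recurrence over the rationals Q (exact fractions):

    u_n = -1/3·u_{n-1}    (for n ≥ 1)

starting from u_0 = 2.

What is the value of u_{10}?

u_1 = -1/3·2 = -2/3
u_2 = -1/3·-2/3 = 2/9
u_3 = -1/3·2/9 = -2/27
u_4 = -1/3·-2/27 = 2/81
u_5 = -1/3·2/81 = -2/243
u_6 = -1/3·-2/243 = 2/729
u_7 = -1/3·2/729 = -2/2187
u_8 = -1/3·-2/2187 = 2/6561
u_9 = -1/3·2/6561 = -2/19683
u_10 = -1/3·-2/19683 = 2/59049

2/59049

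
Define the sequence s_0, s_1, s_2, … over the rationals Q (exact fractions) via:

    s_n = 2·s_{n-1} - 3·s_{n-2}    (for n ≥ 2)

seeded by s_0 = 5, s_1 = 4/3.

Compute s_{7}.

s_2 = 2·4/3 + -3·5 = -37/3
s_3 = 2·-37/3 + -3·4/3 = -86/3
s_4 = 2·-86/3 + -3·-37/3 = -61/3
s_5 = 2·-61/3 + -3·-86/3 = 136/3
s_6 = 2·136/3 + -3·-61/3 = 455/3
s_7 = 2·455/3 + -3·136/3 = 502/3

502/3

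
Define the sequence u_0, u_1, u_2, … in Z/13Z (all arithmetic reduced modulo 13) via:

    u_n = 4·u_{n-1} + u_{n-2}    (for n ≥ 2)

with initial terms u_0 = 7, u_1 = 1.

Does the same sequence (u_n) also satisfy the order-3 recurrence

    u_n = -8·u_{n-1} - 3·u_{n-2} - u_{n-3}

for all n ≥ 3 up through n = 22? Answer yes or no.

yes

Terms u_0..u_22: 7, 1, 11, 6, 9, 3, 8, 9, 5, 3, 4, 6, 2, 1, 6, 12, 2, 7, 4, 10, 5, 4, 8
n=3: candidate gives 6, actual u_3 = 6 ✓
n=4: candidate gives 9, actual u_4 = 9 ✓
n=5: candidate gives 3, actual u_5 = 3 ✓
n=6: candidate gives 8, actual u_6 = 8 ✓
n=7: candidate gives 9, actual u_7 = 9 ✓
n=8: candidate gives 5, actual u_8 = 5 ✓
n=9: candidate gives 3, actual u_9 = 3 ✓
n=10: candidate gives 4, actual u_10 = 4 ✓
n=11: candidate gives 6, actual u_11 = 6 ✓
n=12: candidate gives 2, actual u_12 = 2 ✓
n=13: candidate gives 1, actual u_13 = 1 ✓
n=14: candidate gives 6, actual u_14 = 6 ✓
n=15: candidate gives 12, actual u_15 = 12 ✓
n=16: candidate gives 2, actual u_16 = 2 ✓
n=17: candidate gives 7, actual u_17 = 7 ✓
n=18: candidate gives 4, actual u_18 = 4 ✓
n=19: candidate gives 10, actual u_19 = 10 ✓
n=20: candidate gives 5, actual u_20 = 5 ✓
n=21: candidate gives 4, actual u_21 = 4 ✓
n=22: candidate gives 8, actual u_22 = 8 ✓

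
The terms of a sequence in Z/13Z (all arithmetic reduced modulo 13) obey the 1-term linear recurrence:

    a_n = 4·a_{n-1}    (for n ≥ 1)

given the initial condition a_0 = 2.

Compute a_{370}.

5

a_1 = 4·2 = 8
a_2 = 4·8 = 6
a_3 = 4·6 = 11
a_4 = 4·11 = 5
a_5 = 4·5 = 7
a_6 = 4·7 = 2
(a_6) = (2) = (a_0), so the sequence has period 6.
370 ≡ 4 (mod 6), hence a_370 = a_4 = 5.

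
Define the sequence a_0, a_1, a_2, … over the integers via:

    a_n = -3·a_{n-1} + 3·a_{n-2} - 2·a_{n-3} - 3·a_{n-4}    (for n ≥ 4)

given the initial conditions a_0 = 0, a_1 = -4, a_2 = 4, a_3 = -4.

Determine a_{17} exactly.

-1150787300

a_4 = -3·-4 + 3·4 + -2·-4 + -3·0 = 32
a_5 = -3·32 + 3·-4 + -2·4 + -3·-4 = -104
a_6 = -3·-104 + 3·32 + -2·-4 + -3·4 = 404
a_7 = -3·404 + 3·-104 + -2·32 + -3·-4 = -1576
a_8 = -3·-1576 + 3·404 + -2·-104 + -3·32 = 6052
a_9 = -3·6052 + 3·-1576 + -2·404 + -3·-104 = -23380
a_10 = -3·-23380 + 3·6052 + -2·-1576 + -3·404 = 90236
a_11 = -3·90236 + 3·-23380 + -2·6052 + -3·-1576 = -348224
a_12 = -3·-348224 + 3·90236 + -2·-23380 + -3·6052 = 1343984
a_13 = -3·1343984 + 3·-348224 + -2·90236 + -3·-23380 = -5186956
a_14 = -3·-5186956 + 3·1343984 + -2·-348224 + -3·90236 = 20018560
a_15 = -3·20018560 + 3·-5186956 + -2·1343984 + -3·-348224 = -77259844
a_16 = -3·-77259844 + 3·20018560 + -2·-5186956 + -3·1343984 = 298177172
a_17 = -3·298177172 + 3·-77259844 + -2·20018560 + -3·-5186956 = -1150787300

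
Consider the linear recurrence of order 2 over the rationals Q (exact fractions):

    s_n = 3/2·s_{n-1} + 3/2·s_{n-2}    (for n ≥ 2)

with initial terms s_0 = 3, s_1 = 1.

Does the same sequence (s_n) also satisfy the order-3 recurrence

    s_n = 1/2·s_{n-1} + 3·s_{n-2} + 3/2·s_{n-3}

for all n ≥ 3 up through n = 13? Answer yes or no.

Terms s_0..s_13: 3, 1, 6, 21/2, 99/4, 423/8, 1863/16, 8127/32, 35559/64, 155439/128, 679671/256, 2971647/512, 12992967/1024, 56808783/2048
n=3: candidate gives 21/2, actual s_3 = 21/2 ✓
n=4: candidate gives 99/4, actual s_4 = 99/4 ✓
n=5: candidate gives 423/8, actual s_5 = 423/8 ✓
n=6: candidate gives 1863/16, actual s_6 = 1863/16 ✓
n=7: candidate gives 8127/32, actual s_7 = 8127/32 ✓
n=8: candidate gives 35559/64, actual s_8 = 35559/64 ✓
n=9: candidate gives 155439/128, actual s_9 = 155439/128 ✓
n=10: candidate gives 679671/256, actual s_10 = 679671/256 ✓
n=11: candidate gives 2971647/512, actual s_11 = 2971647/512 ✓
n=12: candidate gives 12992967/1024, actual s_12 = 12992967/1024 ✓
n=13: candidate gives 56808783/2048, actual s_13 = 56808783/2048 ✓

yes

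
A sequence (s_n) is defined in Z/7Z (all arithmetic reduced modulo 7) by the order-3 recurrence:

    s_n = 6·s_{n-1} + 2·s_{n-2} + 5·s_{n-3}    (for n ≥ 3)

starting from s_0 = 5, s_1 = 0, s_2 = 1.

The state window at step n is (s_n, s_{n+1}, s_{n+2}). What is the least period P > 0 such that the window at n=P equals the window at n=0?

342

n=0: window = (5, 0, 1)
n=1: window = (0, 1, 3)
n=2: window = (1, 3, 6)
n=3: window = (3, 6, 5)
n=4: window = (6, 5, 1)
n=5: window = (5, 1, 4)
n=6: window = (1, 4, 2)
n=7: window = (4, 2, 4)
n=8: window = (2, 4, 6)
n=9: window = (4, 6, 5)
n=10: window = (6, 5, 6)
n=11: window = (5, 6, 6)
n=12: window = (6, 6, 3)
n=13: window = (6, 3, 4)
n=14: window = (3, 4, 4)
n=15: window = (4, 4, 5)
n=16: window = (4, 5, 2)
n=17: window = (5, 2, 0)
n=18: window = (2, 0, 1)
n=19: window = (0, 1, 2)
n=20: window = (1, 2, 0)
n=21: window = (2, 0, 2)
n=22: window = (0, 2, 1)
n=23: window = (2, 1, 3)
n=24: window = (1, 3, 2)
n=25: window = (3, 2, 2)
n=26: window = (2, 2, 3)
n=27: window = (2, 3, 4)
n=28: window = (3, 4, 5)
n=29: window = (4, 5, 4)
n=30: window = (5, 4, 5)
n=31: window = (4, 5, 0)
n=32: window = (5, 0, 2)
n=33: window = (0, 2, 2)
n=34: window = (2, 2, 2)
n=35: window = (2, 2, 5)
n=36: window = (2, 5, 2)
n=37: window = (5, 2, 4)
n=38: window = (2, 4, 4)
n=39: window = (4, 4, 0)
n=40: window = (4, 0, 0)
…
n=340: window = (2, 1, 5)
n=341: window = (1, 5, 0)
n=342: window = (5, 0, 1)
window at n=342 equals window at n=0 → period = 342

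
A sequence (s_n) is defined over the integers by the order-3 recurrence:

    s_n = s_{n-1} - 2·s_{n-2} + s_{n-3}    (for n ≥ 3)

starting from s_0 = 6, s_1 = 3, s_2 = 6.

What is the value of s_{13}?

-57

s_3 = 1·6 + -2·3 + 1·6 = 6
s_4 = 1·6 + -2·6 + 1·3 = -3
s_5 = 1·-3 + -2·6 + 1·6 = -9
s_6 = 1·-9 + -2·-3 + 1·6 = 3
s_7 = 1·3 + -2·-9 + 1·-3 = 18
s_8 = 1·18 + -2·3 + 1·-9 = 3
s_9 = 1·3 + -2·18 + 1·3 = -30
s_10 = 1·-30 + -2·3 + 1·18 = -18
s_11 = 1·-18 + -2·-30 + 1·3 = 45
s_12 = 1·45 + -2·-18 + 1·-30 = 51
s_13 = 1·51 + -2·45 + 1·-18 = -57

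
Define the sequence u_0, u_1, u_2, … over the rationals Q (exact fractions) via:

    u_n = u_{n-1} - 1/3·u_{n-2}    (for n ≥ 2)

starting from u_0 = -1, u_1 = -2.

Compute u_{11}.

1/243

u_2 = 1·-2 + -1/3·-1 = -5/3
u_3 = 1·-5/3 + -1/3·-2 = -1
u_4 = 1·-1 + -1/3·-5/3 = -4/9
u_5 = 1·-4/9 + -1/3·-1 = -1/9
u_6 = 1·-1/9 + -1/3·-4/9 = 1/27
u_7 = 1·1/27 + -1/3·-1/9 = 2/27
u_8 = 1·2/27 + -1/3·1/27 = 5/81
u_9 = 1·5/81 + -1/3·2/27 = 1/27
u_10 = 1·1/27 + -1/3·5/81 = 4/243
u_11 = 1·4/243 + -1/3·1/27 = 1/243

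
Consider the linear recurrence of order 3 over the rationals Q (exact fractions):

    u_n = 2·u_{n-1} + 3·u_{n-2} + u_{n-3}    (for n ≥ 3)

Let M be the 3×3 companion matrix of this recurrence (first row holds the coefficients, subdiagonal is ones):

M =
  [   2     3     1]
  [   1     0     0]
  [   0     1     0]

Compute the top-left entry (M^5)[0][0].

(M^5)[0][0] is the top entry after applying M 5 times to the unit state (1, 0, 0). Equivalently it is h_{7} for the auxiliary sequence (h_n) obeying the same recurrence with h_2 = 1 and h_i = 0 for 0 ≤ i < 2:
h_3 = 2·1 + 3·0 + 1·0 = 2
h_4 = 2·2 + 3·1 + 1·0 = 7
h_5 = 2·7 + 3·2 + 1·1 = 21
h_6 = 2·21 + 3·7 + 1·2 = 65
h_7 = 2·65 + 3·21 + 1·7 = 200

200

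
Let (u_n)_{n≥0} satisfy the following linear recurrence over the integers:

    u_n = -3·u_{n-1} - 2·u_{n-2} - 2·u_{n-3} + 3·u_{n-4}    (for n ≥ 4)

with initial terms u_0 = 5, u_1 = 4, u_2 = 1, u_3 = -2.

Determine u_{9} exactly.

u_4 = -3·-2 + -2·1 + -2·4 + 3·5 = 11
u_5 = -3·11 + -2·-2 + -2·1 + 3·4 = -19
u_6 = -3·-19 + -2·11 + -2·-2 + 3·1 = 42
u_7 = -3·42 + -2·-19 + -2·11 + 3·-2 = -116
u_8 = -3·-116 + -2·42 + -2·-19 + 3·11 = 335
u_9 = -3·335 + -2·-116 + -2·42 + 3·-19 = -914

-914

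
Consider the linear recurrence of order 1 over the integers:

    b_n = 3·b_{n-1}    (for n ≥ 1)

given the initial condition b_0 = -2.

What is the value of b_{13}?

b_1 = 3·-2 = -6
b_2 = 3·-6 = -18
b_3 = 3·-18 = -54
b_4 = 3·-54 = -162
b_5 = 3·-162 = -486
b_6 = 3·-486 = -1458
b_7 = 3·-1458 = -4374
b_8 = 3·-4374 = -13122
b_9 = 3·-13122 = -39366
b_10 = 3·-39366 = -118098
b_11 = 3·-118098 = -354294
b_12 = 3·-354294 = -1062882
b_13 = 3·-1062882 = -3188646

-3188646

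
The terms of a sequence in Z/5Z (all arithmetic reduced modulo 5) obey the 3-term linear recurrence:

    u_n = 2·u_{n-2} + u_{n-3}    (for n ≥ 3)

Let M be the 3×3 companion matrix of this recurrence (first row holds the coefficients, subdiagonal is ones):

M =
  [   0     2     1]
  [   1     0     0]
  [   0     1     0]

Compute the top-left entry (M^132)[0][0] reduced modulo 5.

(M^132)[0][0] is the top entry after applying M 132 times to the unit state (1, 0, 0). Equivalently it is h_{134} for the auxiliary sequence (h_n) obeying the same recurrence with h_2 = 1 and h_i = 0 for 0 ≤ i < 2:
h_3 = 0·1 + 2·0 + 1·0 = 0
h_4 = 0·0 + 2·1 + 1·0 = 2
h_5 = 0·2 + 2·0 + 1·1 = 1
h_6 = 0·1 + 2·2 + 1·0 = 4
h_7 = 0·4 + 2·1 + 1·2 = 4
h_8 = 0·4 + 2·4 + 1·1 = 4
h_9 = 0·4 + 2·4 + 1·4 = 2
h_10 = 0·2 + 2·4 + 1·4 = 2
h_11 = 0·2 + 2·2 + 1·4 = 3
h_12 = 0·3 + 2·2 + 1·2 = 1
h_13 = 0·1 + 2·3 + 1·2 = 3
h_14 = 0·3 + 2·1 + 1·3 = 0
h_15 = 0·0 + 2·3 + 1·1 = 2
h_16 = 0·2 + 2·0 + 1·3 = 3
h_17 = 0·3 + 2·2 + 1·0 = 4
h_18 = 0·4 + 2·3 + 1·2 = 3
h_19 = 0·3 + 2·4 + 1·3 = 1
h_20 = 0·1 + 2·3 + 1·4 = 0
h_21 = 0·0 + 2·1 + 1·3 = 0
h_22 = 0·0 + 2·0 + 1·1 = 1
(h_20, h_21, h_22) = (0, 0, 1) = (h_0, h_1, h_2), so the sequence has period 20.
134 ≡ 14 (mod 20), hence h_134 = h_14 = 0.

0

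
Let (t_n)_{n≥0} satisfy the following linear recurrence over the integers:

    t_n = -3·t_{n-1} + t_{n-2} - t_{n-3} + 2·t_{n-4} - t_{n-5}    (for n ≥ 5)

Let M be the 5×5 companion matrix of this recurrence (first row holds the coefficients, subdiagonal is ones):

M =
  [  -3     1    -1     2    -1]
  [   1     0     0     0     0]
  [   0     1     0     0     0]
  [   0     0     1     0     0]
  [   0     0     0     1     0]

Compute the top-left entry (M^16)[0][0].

(M^16)[0][0] is the top entry after applying M 16 times to the unit state (1, 0, 0, 0, 0). Equivalently it is h_{20} for the auxiliary sequence (h_n) obeying the same recurrence with h_4 = 1 and h_i = 0 for 0 ≤ i < 4:
h_5 = -3·1 + 1·0 + -1·0 + 2·0 + -1·0 = -3
h_6 = -3·-3 + 1·1 + -1·0 + 2·0 + -1·0 = 10
h_7 = -3·10 + 1·-3 + -1·1 + 2·0 + -1·0 = -34
h_8 = -3·-34 + 1·10 + -1·-3 + 2·1 + -1·0 = 117
h_9 = -3·117 + 1·-34 + -1·10 + 2·-3 + -1·1 = -402
h_10 = -3·-402 + 1·117 + -1·-34 + 2·10 + -1·-3 = 1380
h_11 = -3·1380 + 1·-402 + -1·117 + 2·-34 + -1·10 = -4737
h_12 = -3·-4737 + 1·1380 + -1·-402 + 2·117 + -1·-34 = 16261
h_13 = -3·16261 + 1·-4737 + -1·1380 + 2·-402 + -1·117 = -55821
h_14 = -3·-55821 + 1·16261 + -1·-4737 + 2·1380 + -1·-402 = 191623
h_15 = -3·191623 + 1·-55821 + -1·16261 + 2·-4737 + -1·1380 = -657805
h_16 = -3·-657805 + 1·191623 + -1·-55821 + 2·16261 + -1·-4737 = 2258118
h_17 = -3·2258118 + 1·-657805 + -1·191623 + 2·-55821 + -1·16261 = -7751685
h_18 = -3·-7751685 + 1·2258118 + -1·-657805 + 2·191623 + -1·-55821 = 26610045
h_19 = -3·26610045 + 1·-7751685 + -1·2258118 + 2·-657805 + -1·191623 = -91347171
h_20 = -3·-91347171 + 1·26610045 + -1·-7751685 + 2·2258118 + -1·-657805 = 313577284

313577284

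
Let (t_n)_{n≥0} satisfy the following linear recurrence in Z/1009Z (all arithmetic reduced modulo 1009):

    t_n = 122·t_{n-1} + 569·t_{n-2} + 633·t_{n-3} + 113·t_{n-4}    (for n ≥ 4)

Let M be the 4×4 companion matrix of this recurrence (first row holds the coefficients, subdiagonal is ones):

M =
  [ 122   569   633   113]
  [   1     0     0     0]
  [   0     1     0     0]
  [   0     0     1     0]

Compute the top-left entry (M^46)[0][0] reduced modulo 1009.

(M^46)[0][0] is the top entry after applying M 46 times to the unit state (1, 0, 0, 0). Equivalently it is h_{49} for the auxiliary sequence (h_n) obeying the same recurrence with h_3 = 1 and h_i = 0 for 0 ≤ i < 3:
h_4 = 122·1 + 569·0 + 633·0 + 113·0 = 122
h_5 = 122·122 + 569·1 + 633·0 + 113·0 = 318
h_6 = 122·318 + 569·122 + 633·1 + 113·0 = 884
h_7 = 122·884 + 569·318 + 633·122 + 113·1 = 871
h_8 = 122·871 + 569·884 + 633·318 + 113·122 = 994
h_9 = 122·994 + 569·871 + 633·884 + 113·318 = 564
h_10 = 122·564 + 569·994 + 633·871 + 113·884 = 163
h_11 = 122·163 + 569·564 + 633·994 + 113·871 = 905
h_12 = 122·905 + 569·163 + 633·564 + 113·994 = 497
h_13 = 122·497 + 569·905 + 633·163 + 113·564 = 875
h_14 = 122·875 + 569·497 + 633·905 + 113·163 = 79
h_15 = 122·79 + 569·875 + 633·497 + 113·905 = 135
h_16 = 122·135 + 569·79 + 633·875 + 113·497 = 472
h_17 = 122·472 + 569·135 + 633·79 + 113·875 = 761
h_18 = 122·761 + 569·472 + 633·135 + 113·79 = 733
h_19 = 122·733 + 569·761 + 633·472 + 113·135 = 5
h_20 = 122·5 + 569·733 + 633·761 + 113·472 = 240
h_21 = 122·240 + 569·5 + 633·733 + 113·761 = 923
h_22 = 122·923 + 569·240 + 633·5 + 113·733 = 172
h_23 = 122·172 + 569·923 + 633·240 + 113·5 = 428
h_24 = 122·428 + 569·172 + 633·923 + 113·240 = 677
h_25 = 122·677 + 569·428 + 633·172 + 113·923 = 495
h_26 = 122·495 + 569·677 + 633·428 + 113·172 = 402
h_27 = 122·402 + 569·495 + 633·677 + 113·428 = 404
h_28 = 122·404 + 569·402 + 633·495 + 113·677 = 913
h_29 = 122·913 + 569·404 + 633·402 + 113·495 = 858
h_30 = 122·858 + 569·913 + 633·404 + 113·402 = 78
h_31 = 122·78 + 569·858 + 633·913 + 113·404 = 300
h_32 = 122·300 + 569·78 + 633·858 + 113·913 = 785
h_33 = 122·785 + 569·300 + 633·78 + 113·858 = 117
h_34 = 122·117 + 569·785 + 633·300 + 113·78 = 776
h_35 = 122·776 + 569·117 + 633·785 + 113·300 = 885
h_36 = 122·885 + 569·776 + 633·117 + 113·785 = 935
h_37 = 122·935 + 569·885 + 633·776 + 113·117 = 56
h_38 = 122·56 + 569·935 + 633·885 + 113·776 = 156
h_39 = 122·156 + 569·56 + 633·935 + 113·885 = 132
h_40 = 122·132 + 569·156 + 633·56 + 113·935 = 784
h_41 = 122·784 + 569·132 + 633·156 + 113·56 = 375
h_42 = 122·375 + 569·784 + 633·132 + 113·156 = 747
h_43 = 122·747 + 569·375 + 633·784 + 113·132 = 425
h_44 = 122·425 + 569·747 + 633·375 + 113·784 = 705
h_45 = 122·705 + 569·425 + 633·747 + 113·375 = 546
h_46 = 122·546 + 569·705 + 633·425 + 113·747 = 876
h_47 = 122·876 + 569·546 + 633·705 + 113·425 = 709
h_48 = 122·709 + 569·876 + 633·546 + 113·705 = 216
h_49 = 122·216 + 569·709 + 633·876 + 113·546 = 655

655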